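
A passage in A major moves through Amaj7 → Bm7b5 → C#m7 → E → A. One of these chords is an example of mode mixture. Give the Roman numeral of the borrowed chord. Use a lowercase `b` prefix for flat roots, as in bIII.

iiø7

A major has the diatonic set A, Bm, C#m, D, E, F#m, G#dim. Amaj7, C#m7, E and A are all diatonic. Bm7b5 (B–D–F–A) is not: scale degree 2 in A major carries Bm (ii). In A minor the chord on that degree is Bm7b5, so here it functions as iiø7, borrowed from the parallel minor.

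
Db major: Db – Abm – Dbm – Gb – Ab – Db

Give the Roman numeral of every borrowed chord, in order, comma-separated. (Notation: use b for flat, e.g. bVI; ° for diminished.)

v, i

The diatonic triads in Db major are Db, Ebm, Fm, Gb, Ab, Bbm, Cdim. Of the given chords, Db, Gb and Ab are diatonic. Abm (Ab–Cb–Eb) is not: scale degree 5 in Db major carries Ab (V). In Db minor the chord on that degree is Abm, so here it functions as v, borrowed from the parallel minor. But Dbm (Db–Fb–Ab) is foreign: the diatonic I on degree 1 is Db, whereas Dbm comes from Db minor. It is labeled i.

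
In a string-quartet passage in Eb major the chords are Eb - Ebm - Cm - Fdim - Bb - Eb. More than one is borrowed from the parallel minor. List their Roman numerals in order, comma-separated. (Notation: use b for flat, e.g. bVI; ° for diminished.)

i, ii°

Eb major has the diatonic set Eb, Fm, Gm, Ab, Bb, Cm, Ddim. Eb, Cm and Bb all belong to that set. Ebm (Eb–Gb–Bb) is not: scale degree 1 in Eb major carries Eb (I). In Eb minor the chord on that degree is Ebm, so here it functions as i, borrowed from the parallel minor. But Fdim (F–Ab–Cb) is foreign: the diatonic ii on degree 2 is Fm, whereas Fdim comes from Eb minor. It is labeled ii°.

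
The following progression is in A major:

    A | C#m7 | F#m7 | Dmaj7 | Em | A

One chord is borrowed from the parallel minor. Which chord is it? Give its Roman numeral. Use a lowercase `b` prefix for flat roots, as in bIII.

In A major the diatonic chords are A, Bm, C#m, D, E, F#m, G#dim. A, C#m7, F#m7 and Dmaj7 are all diatonic. Em (E–G–B) is not: scale degree 5 in A major carries E (V). In A minor the chord on that degree is Em, so here it functions as v, borrowed from the parallel minor.

v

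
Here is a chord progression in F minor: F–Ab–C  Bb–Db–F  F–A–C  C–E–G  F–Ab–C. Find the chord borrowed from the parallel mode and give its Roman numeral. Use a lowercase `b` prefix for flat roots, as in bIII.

I

In F minor (with V from harmonic minor) the diatonic chords are Fm, Gdim, Ab, Bbm, C, Db, Eb. Of the given chords, F–Ab–C = Fm, Bb–Db–F = Bbm and C–E–G = C are diatonic. But F–A–C is foreign: the diatonic i on degree 1 is Fm, whereas F comes from F major. It is labeled I.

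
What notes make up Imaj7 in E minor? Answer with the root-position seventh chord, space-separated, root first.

E G# B D#

The root, E, is scale degree 1 — the same note in E minor and E major; only the chord quality changes. Building the major-seventh chord from the parallel major on E: E–G#–B–D#.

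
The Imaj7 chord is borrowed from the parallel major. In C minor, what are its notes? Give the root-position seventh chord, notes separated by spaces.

C E G B

Imaj7 is built on scale degree 1, which is C in both C minor and its parallel. In C major the chord on C is C–E–G–B.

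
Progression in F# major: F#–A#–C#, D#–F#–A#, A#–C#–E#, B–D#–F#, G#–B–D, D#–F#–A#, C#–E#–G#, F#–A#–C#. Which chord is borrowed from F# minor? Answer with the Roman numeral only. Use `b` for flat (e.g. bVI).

ii°

The diatonic triads in F# major are F#, G#m, A#m, B, C#, D#m, E#dim. Of the given chords, F#–A#–C# = F#, D#–F#–A# = D#m, A#–C#–E# = A#m, B–D#–F# = B and C#–E#–G# = C# are diatonic. G#–B–D is not: scale degree 2 in F# major carries G#m (ii). In F# minor the chord on that degree is G#dim, so here it functions as ii°, borrowed from the parallel minor.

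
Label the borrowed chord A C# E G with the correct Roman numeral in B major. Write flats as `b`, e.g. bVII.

A is the lowered form of scale degree 7 in B major (the diatonic degree 7 is A#). Diatonically B major has A#dim (vii°) on that degree; A–C#–E–G is instead the dominant-seventh chord native to B minor, so it takes the label bVII7.

bVII7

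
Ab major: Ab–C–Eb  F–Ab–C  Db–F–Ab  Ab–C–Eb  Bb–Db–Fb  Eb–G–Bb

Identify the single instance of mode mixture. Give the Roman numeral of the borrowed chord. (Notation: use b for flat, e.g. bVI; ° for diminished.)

In Ab major the diatonic chords are Ab, Bbm, Cm, Db, Eb, Fm, Gdim. Of the given chords, Ab–C–Eb = Ab, F–Ab–C = Fm, Db–F–Ab = Db and Eb–G–Bb = Eb are diatonic. Bb–Db–Fb doesn't fit — on degree 2 Ab major would have Bbm (ii). Bbdim is the degree-2 chord of Ab minor, so it is the borrowed ii°.

ii°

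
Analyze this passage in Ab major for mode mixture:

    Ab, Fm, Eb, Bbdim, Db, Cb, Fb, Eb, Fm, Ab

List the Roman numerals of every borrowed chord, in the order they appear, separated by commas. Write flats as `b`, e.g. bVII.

ii°, bIII, bVI

In Ab major the diatonic chords are Ab, Bbm, Cm, Db, Eb, Fm, Gdim. Ab, Fm, Eb and Db all belong to that set. Bbdim (Bb–Db–Fb) doesn't fit — on degree 2 Ab major would have Bbm (ii). Bbdim is the degree-2 chord of Ab minor, so it is the borrowed ii°. Cb (Cb–Eb–Gb) is not: scale degree 3 in Ab major carries Cm (iii). In Ab minor the chord on that degree is Cb, so here it functions as bIII, borrowed from the parallel minor. Fb (Fb–Ab–Cb) doesn't fit — on degree 6 Ab major would have Fm (vi). Fb is the degree-6 chord of Ab minor, so it is the borrowed bVI.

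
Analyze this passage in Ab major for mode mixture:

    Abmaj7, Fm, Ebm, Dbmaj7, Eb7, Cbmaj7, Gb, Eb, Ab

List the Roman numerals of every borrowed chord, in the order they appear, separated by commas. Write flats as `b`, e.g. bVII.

v, bIIImaj7, bVII

Ab major has the diatonic set Ab, Bbm, Cm, Db, Eb, Fm, Gdim. Abmaj7, Fm, Dbmaj7, Eb7, Eb and Ab all belong to that set. Ebm (Eb–Gb–Bb) doesn't fit — on degree 5 Ab major would have Eb (V). Ebm is the degree-5 chord of Ab minor, so it is the borrowed v. Cbmaj7 (Cb–Eb–Gb–Bb) doesn't fit — on degree 3 Ab major would have Cm (iii). Cbmaj7 is the degree-3 chord of Ab minor, so it is the borrowed bIIImaj7. Gb (Gb–Bb–Db) is not: scale degree 7 in Ab major carries Gdim (vii°). In Ab minor the chord on that degree is Gb, so here it functions as bVII, borrowed from the parallel minor.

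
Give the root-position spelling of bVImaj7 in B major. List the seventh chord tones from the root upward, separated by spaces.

G B D F#

bVImaj7 is built on the lowered scale degree 6. In B major degree 6 is G#; lowered it becomes G. Stacking thirds in B minor on G gives G–B–D–F#.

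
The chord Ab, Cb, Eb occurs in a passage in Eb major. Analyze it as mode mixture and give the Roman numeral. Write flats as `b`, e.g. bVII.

Ab is scale degree 4 in Eb major. Ab–Cb–Eb is a minor chord — the form found in Eb minor, not the diatonic IV (Ab). Borrowed into Eb major it is written iv.

iv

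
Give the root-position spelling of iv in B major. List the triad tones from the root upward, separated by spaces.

E G B

The root, E, is scale degree 4 — the same note in B major and B minor; only the chord quality changes. In B minor the chord on E is E–G–B.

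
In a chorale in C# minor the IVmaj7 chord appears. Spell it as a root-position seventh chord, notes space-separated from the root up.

The root, F#, is scale degree 4 — the same note in C# minor and C# major; only the chord quality changes. In C# major the chord on F# is F#–A#–C#–E#.

F# A# C# E#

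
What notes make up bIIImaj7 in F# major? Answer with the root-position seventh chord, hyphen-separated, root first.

A-C#-E-G#

Scale degree 3 in F# major is A#. bIIImaj7 uses the lowered form, A, taken from F# minor. In F# minor the chord on A is A–C#–E–G#.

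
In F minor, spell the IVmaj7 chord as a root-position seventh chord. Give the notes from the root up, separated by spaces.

Bb D F A

IVmaj7 is built on scale degree 4, which is Bb in both F minor and its parallel. Stacking thirds in F major on Bb gives Bb–D–F–A.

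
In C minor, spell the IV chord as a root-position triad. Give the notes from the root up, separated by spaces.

The root, F, is scale degree 4 — the same note in C minor and C major; only the chord quality changes. Building the major chord from the parallel major on F: F–A–C.

F A C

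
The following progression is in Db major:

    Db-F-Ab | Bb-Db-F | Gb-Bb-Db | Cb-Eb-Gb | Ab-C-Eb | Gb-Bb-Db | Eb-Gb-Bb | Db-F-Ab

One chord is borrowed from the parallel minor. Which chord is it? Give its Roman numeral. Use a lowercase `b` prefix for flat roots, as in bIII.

Db major has the diatonic set Db, Ebm, Fm, Gb, Ab, Bbm, Cdim. Db–F–Ab = Db, Bb–Db–F = Bbm, Gb–Bb–Db = Gb, Ab–C–Eb = Ab and Eb–Gb–Bb = Ebm are all diatonic. Cb–Eb–Gb is not: scale degree 7 in Db major carries Cdim (vii°). In Db minor the chord on that degree is Cb, so here it functions as bVII, borrowed from the parallel minor.

bVII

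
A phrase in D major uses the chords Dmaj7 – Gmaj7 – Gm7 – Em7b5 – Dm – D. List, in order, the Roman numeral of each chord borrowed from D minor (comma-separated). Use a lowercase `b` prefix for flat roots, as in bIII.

iv7, iiø7, i

The diatonic triads in D major are D, Em, F#m, G, A, Bm, C#dim. Dmaj7, Gmaj7 and D are all diatonic. But Gm7 (G–Bb–D–F) is foreign: the diatonic IV on degree 4 is G, whereas Gm7 comes from D minor. It is labeled iv7. Em7b5 (E–G–Bb–D) is not: scale degree 2 in D major carries Em (ii). In D minor the chord on that degree is Em7b5, so here it functions as iiø7, borrowed from the parallel minor. But Dm (D–F–A) is foreign: the diatonic I on degree 1 is D, whereas Dm comes from D minor. It is labeled i.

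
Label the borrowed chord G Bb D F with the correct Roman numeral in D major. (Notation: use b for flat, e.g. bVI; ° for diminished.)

The root G is the diatonic 4th degree of D major; the borrowing shows in the chord quality. The diatonic chord on degree 4 would be G (IV), but G–Bb–D–F is the minor-seventh chord from D minor. As a borrowed chord it is labeled iv7.

iv7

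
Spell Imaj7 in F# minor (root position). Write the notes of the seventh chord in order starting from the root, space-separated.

The root, F#, is scale degree 1 — the same note in F# minor and F# major; only the chord quality changes. In F# major the chord on F# is F#–A#–C#–E#.

F# A# C# E#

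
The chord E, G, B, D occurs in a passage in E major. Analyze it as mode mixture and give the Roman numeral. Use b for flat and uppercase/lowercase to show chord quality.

i7

E is scale degree 1 in E major. E–G–B–D is a minor-seventh chord — the form found in E minor, not the diatonic I (E). Borrowed into E major it is written i7.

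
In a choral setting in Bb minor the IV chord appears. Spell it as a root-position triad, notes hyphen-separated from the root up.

Eb-G-Bb

IV is built on scale degree 4, which is Eb in both Bb minor and its parallel. Stacking thirds in Bb major on Eb gives Eb–G–Bb.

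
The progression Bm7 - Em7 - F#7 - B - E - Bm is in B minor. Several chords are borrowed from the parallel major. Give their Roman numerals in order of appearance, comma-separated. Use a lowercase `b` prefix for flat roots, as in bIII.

The diatonic triads in B minor (with V from harmonic minor) are Bm, C#dim, D, Em, F#, G, A. Of the given chords, Bm7, Em7, F#7 and Bm are diatonic. B (B–D#–F#) is not: scale degree 1 in B minor carries Bm (i). In B major the chord on that degree is B, so here it functions as I, borrowed from the parallel major. E (E–G#–B) is not: scale degree 4 in B minor carries Em (iv). In B major the chord on that degree is E, so here it functions as IV, borrowed from the parallel major.

I, IV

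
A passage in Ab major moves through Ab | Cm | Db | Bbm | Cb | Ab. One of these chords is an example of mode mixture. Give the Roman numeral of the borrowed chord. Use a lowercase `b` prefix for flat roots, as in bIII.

In Ab major the diatonic chords are Ab, Bbm, Cm, Db, Eb, Fm, Gdim. Ab, Cm, Db and Bbm all belong to that set. Cb (Cb–Eb–Gb) doesn't fit — on degree 3 Ab major would have Cm (iii). Cb is the degree-3 chord of Ab minor, so it is the borrowed bIII.

bIII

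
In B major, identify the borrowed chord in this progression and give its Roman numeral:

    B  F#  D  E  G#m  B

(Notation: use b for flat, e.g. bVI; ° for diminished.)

bIII

B major has the diatonic set B, C#m, D#m, E, F#, G#m, A#dim. B, F#, E and G#m all belong to that set. D (D–F#–A) doesn't fit — on degree 3 B major would have D#m (iii). D is the degree-3 chord of B minor, so it is the borrowed bIII.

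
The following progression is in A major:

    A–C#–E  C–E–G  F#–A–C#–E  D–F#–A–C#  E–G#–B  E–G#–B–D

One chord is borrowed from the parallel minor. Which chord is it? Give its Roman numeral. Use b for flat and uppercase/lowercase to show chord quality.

bIII

The diatonic triads in A major are A, Bm, C#m, D, E, F#m, G#dim. A–C#–E = A, F#–A–C#–E = F#m7, D–F#–A–C# = Dmaj7, E–G#–B = E and E–G#–B–D = E7 are all diatonic. But C–E–G is foreign: the diatonic iii on degree 3 is C#m, whereas C comes from A minor. It is labeled bIII.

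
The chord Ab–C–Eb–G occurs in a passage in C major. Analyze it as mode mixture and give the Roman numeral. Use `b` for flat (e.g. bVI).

bVImaj7

Ab is the lowered form of scale degree 6 in C major (the diatonic degree 6 is A). The diatonic chord on degree 6 would be Am (vi), but Ab–C–Eb–G is the major-seventh chord from C minor. As a borrowed chord it is labeled bVImaj7.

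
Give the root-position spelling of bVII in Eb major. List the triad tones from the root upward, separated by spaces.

Db F Ab

The root of bVII is the lowered 7th degree: D becomes Db. Building the major chord from the parallel minor on Db: Db–F–Ab.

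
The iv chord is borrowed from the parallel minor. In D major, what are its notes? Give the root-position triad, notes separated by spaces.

G Bb D

iv is built on scale degree 4, which is G in both D major and its parallel. Building the minor chord from the parallel minor on G: G–Bb–D.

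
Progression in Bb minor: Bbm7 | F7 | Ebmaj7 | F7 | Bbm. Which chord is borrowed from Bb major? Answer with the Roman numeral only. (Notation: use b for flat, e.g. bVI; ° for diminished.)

In Bb minor (with V from harmonic minor) the diatonic chords are Bbm, Cdim, Db, Ebm, F, Gb, Ab. Bbm7, F7 and Bbm all belong to that set. Ebmaj7 (Eb–G–Bb–D) is not: scale degree 4 in Bb minor carries Ebm (iv). In Bb major the chord on that degree is Ebmaj7, so here it functions as IVmaj7, borrowed from the parallel major.

IVmaj7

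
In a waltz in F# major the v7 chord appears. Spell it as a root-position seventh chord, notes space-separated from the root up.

C# E G# B

v7 is built on scale degree 5, which is C# in both F# major and its parallel. In F# minor the chord on C# is C#–E–G#–B.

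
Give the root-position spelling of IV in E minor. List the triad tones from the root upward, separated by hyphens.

A-C#-E

IV is built on scale degree 4, which is A in both E minor and its parallel. In E major the chord on A is A–C#–E.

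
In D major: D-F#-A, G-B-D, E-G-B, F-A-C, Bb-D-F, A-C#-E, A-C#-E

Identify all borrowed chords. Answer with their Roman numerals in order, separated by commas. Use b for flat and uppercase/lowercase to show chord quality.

bIII, bVI

The diatonic triads in D major are D, Em, F#m, G, A, Bm, C#dim. D–F#–A = D, G–B–D = G, E–G–B = Em and A–C#–E = A are all diatonic. But F–A–C is foreign: the diatonic iii on degree 3 is F#m, whereas F comes from D minor. It is labeled bIII. But Bb–D–F is foreign: the diatonic vi on degree 6 is Bm, whereas Bb comes from D minor. It is labeled bVI.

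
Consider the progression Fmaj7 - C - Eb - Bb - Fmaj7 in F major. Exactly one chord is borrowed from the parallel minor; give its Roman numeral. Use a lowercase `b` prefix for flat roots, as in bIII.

bVII

The diatonic triads in F major are F, Gm, Am, Bb, C, Dm, Edim. Of the given chords, Fmaj7, C and Bb are diatonic. But Eb (Eb–G–Bb) is foreign: the diatonic vii° on degree 7 is Edim, whereas Eb comes from F minor. It is labeled bVII.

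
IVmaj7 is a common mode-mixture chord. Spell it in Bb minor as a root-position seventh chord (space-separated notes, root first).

Eb G Bb D

IVmaj7 is built on scale degree 4, which is Eb in both Bb minor and its parallel. In Bb major the chord on Eb is Eb–G–Bb–D.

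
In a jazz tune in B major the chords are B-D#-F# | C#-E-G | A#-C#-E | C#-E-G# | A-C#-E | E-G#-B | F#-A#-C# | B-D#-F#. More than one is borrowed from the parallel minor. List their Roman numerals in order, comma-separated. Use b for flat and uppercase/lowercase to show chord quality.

ii°, bVII

The diatonic triads in B major are B, C#m, D#m, E, F#, G#m, A#dim. B–D#–F# = B, A#–C#–E = A#dim, C#–E–G# = C#m, E–G#–B = E and F#–A#–C# = F# are all diatonic. C#–E–G is not: scale degree 2 in B major carries C#m (ii). In B minor the chord on that degree is C#dim, so here it functions as ii°, borrowed from the parallel minor. A–C#–E is not: scale degree 7 in B major carries A#dim (vii°). In B minor the chord on that degree is A, so here it functions as bVII, borrowed from the parallel minor.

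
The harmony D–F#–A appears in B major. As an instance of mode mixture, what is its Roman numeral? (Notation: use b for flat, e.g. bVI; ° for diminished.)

bIII

The root D is the lowered 3rd scale degree — diatonically B major has D# there. The diatonic chord on degree 3 would be D#m (iii), but D–F#–A is the major chord from B minor. As a borrowed chord it is labeled bIII.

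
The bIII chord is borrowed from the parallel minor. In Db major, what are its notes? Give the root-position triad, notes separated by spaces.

Fb Ab Cb

Scale degree 3 in Db major is F. bIII uses the lowered form, Fb, taken from Db minor. Building the major chord from the parallel minor on Fb: Fb–Ab–Cb.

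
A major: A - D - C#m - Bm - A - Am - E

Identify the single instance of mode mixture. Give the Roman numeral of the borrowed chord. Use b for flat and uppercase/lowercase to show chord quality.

The diatonic triads in A major are A, Bm, C#m, D, E, F#m, G#dim. Of the given chords, A, D, C#m, Bm and E are diatonic. But Am (A–C–E) is foreign: the diatonic I on degree 1 is A, whereas Am comes from A minor. It is labeled i.

i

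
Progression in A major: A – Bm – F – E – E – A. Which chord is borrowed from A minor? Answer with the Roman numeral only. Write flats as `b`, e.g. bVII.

bVI

A major has the diatonic set A, Bm, C#m, D, E, F#m, G#dim. A, Bm and E are all diatonic. F (F–A–C) doesn't fit — on degree 6 A major would have F#m (vi). F is the degree-6 chord of A minor, so it is the borrowed bVI.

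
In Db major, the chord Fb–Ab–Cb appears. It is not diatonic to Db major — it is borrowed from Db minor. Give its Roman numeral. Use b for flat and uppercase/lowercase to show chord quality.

bIII

The root Fb is the lowered 3rd scale degree — diatonically Db major has F there. The diatonic chord on degree 3 would be Fm (iii), but Fb–Ab–Cb is the major chord from Db minor. As a borrowed chord it is labeled bIII.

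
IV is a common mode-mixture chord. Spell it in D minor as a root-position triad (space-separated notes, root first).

G B D

The root, G, is scale degree 4 — the same note in D minor and D major; only the chord quality changes. Building the major chord from the parallel major on G: G–B–D.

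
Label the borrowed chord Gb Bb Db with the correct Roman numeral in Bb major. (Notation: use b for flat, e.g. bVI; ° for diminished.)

bVI

In Bb major scale degree 6 is G; Gb is its lowered form, from Bb minor. Diatonically Bb major has Gm (vi) on that degree; Gb–Bb–Db is instead the major chord native to Bb minor, so it takes the label bVI.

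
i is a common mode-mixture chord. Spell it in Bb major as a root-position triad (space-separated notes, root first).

The root, Bb, is scale degree 1 — the same note in Bb major and Bb minor; only the chord quality changes. In Bb minor the chord on Bb is Bb–Db–F.

Bb Db F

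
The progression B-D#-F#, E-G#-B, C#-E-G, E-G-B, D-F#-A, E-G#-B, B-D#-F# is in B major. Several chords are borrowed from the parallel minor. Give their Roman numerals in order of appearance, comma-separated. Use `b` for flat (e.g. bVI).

ii°, iv, bIII

The diatonic triads in B major are B, C#m, D#m, E, F#, G#m, A#dim. Of the given chords, B–D#–F# = B and E–G#–B = E are diatonic. C#–E–G doesn't fit — on degree 2 B major would have C#m (ii). C#dim is the degree-2 chord of B minor, so it is the borrowed ii°. But E–G–B is foreign: the diatonic IV on degree 4 is E, whereas Em comes from B minor. It is labeled iv. But D–F#–A is foreign: the diatonic iii on degree 3 is D#m, whereas D comes from B minor. It is labeled bIII.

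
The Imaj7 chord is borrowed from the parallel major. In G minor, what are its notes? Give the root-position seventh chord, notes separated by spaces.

G B D F#

Imaj7 is built on scale degree 1, which is G in both G minor and its parallel. In G major the chord on G is G–B–D–F#.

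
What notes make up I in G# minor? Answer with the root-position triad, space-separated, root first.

G# B# D#

The root, G#, is scale degree 1 — the same note in G# minor and G# major; only the chord quality changes. Stacking thirds in G# major on G# gives G#–B#–D#.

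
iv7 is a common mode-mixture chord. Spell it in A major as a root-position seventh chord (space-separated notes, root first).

D F A C

iv7 is built on scale degree 4, which is D in both A major and its parallel. Building the minor-seventh chord from the parallel minor on D: D–F–A–C.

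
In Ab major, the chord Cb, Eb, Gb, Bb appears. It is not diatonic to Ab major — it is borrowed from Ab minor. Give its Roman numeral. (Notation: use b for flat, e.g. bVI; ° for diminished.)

In Ab major scale degree 3 is C; Cb is its lowered form, from Ab minor. Cb–Eb–Gb–Bb is a major-seventh chord — the form found in Ab minor, not the diatonic iii (Cm). Borrowed into Ab major it is written bIIImaj7.

bIIImaj7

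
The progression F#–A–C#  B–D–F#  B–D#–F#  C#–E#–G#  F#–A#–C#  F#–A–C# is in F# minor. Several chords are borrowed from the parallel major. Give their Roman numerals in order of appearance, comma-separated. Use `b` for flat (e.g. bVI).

In F# minor (with V from harmonic minor) the diatonic chords are F#m, G#dim, A, Bm, C#, D, E. F#–A–C# = F#m, B–D–F# = Bm and C#–E#–G# = C# are all diatonic. But B–D#–F# is foreign: the diatonic iv on degree 4 is Bm, whereas B comes from F# major. It is labeled IV. F#–A#–C# doesn't fit — on degree 1 F# minor would have F#m (i). F# is the degree-1 chord of F# major, so it is the borrowed I.

IV, I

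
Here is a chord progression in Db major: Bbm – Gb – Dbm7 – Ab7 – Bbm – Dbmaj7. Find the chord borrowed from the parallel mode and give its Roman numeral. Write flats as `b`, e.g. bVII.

Db major has the diatonic set Db, Ebm, Fm, Gb, Ab, Bbm, Cdim. Bbm, Gb, Ab7 and Dbmaj7 all belong to that set. But Dbm7 (Db–Fb–Ab–Cb) is foreign: the diatonic I on degree 1 is Db, whereas Dbm7 comes from Db minor. It is labeled i7.

i7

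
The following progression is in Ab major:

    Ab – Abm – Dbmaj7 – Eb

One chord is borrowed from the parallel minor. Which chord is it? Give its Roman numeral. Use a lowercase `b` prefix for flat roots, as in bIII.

In Ab major the diatonic chords are Ab, Bbm, Cm, Db, Eb, Fm, Gdim. Of the given chords, Ab, Dbmaj7 and Eb are diatonic. Abm (Ab–Cb–Eb) doesn't fit — on degree 1 Ab major would have Ab (I). Abm is the degree-1 chord of Ab minor, so it is the borrowed i.

i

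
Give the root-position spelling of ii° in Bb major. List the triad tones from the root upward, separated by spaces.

The root, C, is scale degree 2 — the same note in Bb major and Bb minor; only the chord quality changes. Building the diminished chord from the parallel minor on C: C–Eb–Gb.

C Eb Gb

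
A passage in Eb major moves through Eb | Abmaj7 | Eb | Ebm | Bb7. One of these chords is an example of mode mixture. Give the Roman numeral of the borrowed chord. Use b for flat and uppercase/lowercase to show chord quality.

Eb major has the diatonic set Eb, Fm, Gm, Ab, Bb, Cm, Ddim. Of the given chords, Eb, Abmaj7 and Bb7 are diatonic. But Ebm (Eb–Gb–Bb) is foreign: the diatonic I on degree 1 is Eb, whereas Ebm comes from Eb minor. It is labeled i.

i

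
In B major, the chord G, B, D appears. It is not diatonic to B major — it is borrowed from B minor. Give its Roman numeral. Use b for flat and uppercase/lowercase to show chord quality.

bVI

In B major scale degree 6 is G#; G is its lowered form, from B minor. G–B–D is a major chord — the form found in B minor, not the diatonic vi (G#m). Borrowed into B major it is written bVI.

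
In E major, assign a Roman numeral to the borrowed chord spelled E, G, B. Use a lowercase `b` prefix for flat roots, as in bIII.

The root E is the diatonic 1st degree of E major; the borrowing shows in the chord quality. E–G–B is a minor chord — the form found in E minor, not the diatonic I (E). Borrowed into E major it is written i.

i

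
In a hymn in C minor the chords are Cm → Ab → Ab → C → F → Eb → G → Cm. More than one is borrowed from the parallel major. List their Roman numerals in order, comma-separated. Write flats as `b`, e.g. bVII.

I, IV

In C minor (with V from harmonic minor) the diatonic chords are Cm, Ddim, Eb, Fm, G, Ab, Bb. Cm, Ab, Eb and G all belong to that set. C (C–E–G) is not: scale degree 1 in C minor carries Cm (i). In C major the chord on that degree is C, so here it functions as I, borrowed from the parallel major. But F (F–A–C) is foreign: the diatonic iv on degree 4 is Fm, whereas F comes from C major. It is labeled IV.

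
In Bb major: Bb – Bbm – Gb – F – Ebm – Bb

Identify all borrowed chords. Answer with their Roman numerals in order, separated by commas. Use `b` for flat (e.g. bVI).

In Bb major the diatonic chords are Bb, Cm, Dm, Eb, F, Gm, Adim. Bb and F both belong to that set. But Bbm (Bb–Db–F) is foreign: the diatonic I on degree 1 is Bb, whereas Bbm comes from Bb minor. It is labeled i. But Gb (Gb–Bb–Db) is foreign: the diatonic vi on degree 6 is Gm, whereas Gb comes from Bb minor. It is labeled bVI. Ebm (Eb–Gb–Bb) is not: scale degree 4 in Bb major carries Eb (IV). In Bb minor the chord on that degree is Ebm, so here it functions as iv, borrowed from the parallel minor.

i, bVI, iv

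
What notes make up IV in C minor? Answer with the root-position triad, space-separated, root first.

The root, F, is scale degree 4 — the same note in C minor and C major; only the chord quality changes. In C major the chord on F is F–A–C.

F A C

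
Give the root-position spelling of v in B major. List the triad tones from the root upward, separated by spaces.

v is built on scale degree 5, which is F# in both B major and its parallel. Stacking thirds in B minor on F# gives F#–A–C#.

F# A C#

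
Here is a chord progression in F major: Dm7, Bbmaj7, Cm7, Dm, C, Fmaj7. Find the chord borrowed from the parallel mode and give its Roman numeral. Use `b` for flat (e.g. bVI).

v7

F major has the diatonic set F, Gm, Am, Bb, C, Dm, Edim. Dm7, Bbmaj7, Dm, C and Fmaj7 all belong to that set. But Cm7 (C–Eb–G–Bb) is foreign: the diatonic V on degree 5 is C, whereas Cm7 comes from F minor. It is labeled v7.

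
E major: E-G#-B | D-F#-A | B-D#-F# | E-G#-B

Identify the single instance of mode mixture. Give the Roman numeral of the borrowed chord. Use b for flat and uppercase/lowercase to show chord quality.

In E major the diatonic chords are E, F#m, G#m, A, B, C#m, D#dim. E–G#–B = E and B–D#–F# = B both belong to that set. D–F#–A is not: scale degree 7 in E major carries D#dim (vii°). In E minor the chord on that degree is D, so here it functions as bVII, borrowed from the parallel minor.

bVII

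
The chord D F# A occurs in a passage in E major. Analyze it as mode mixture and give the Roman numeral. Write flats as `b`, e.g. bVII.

The root D is the lowered 7th scale degree — diatonically E major has D# there. The diatonic chord on degree 7 would be D#dim (vii°), but D–F#–A is the major chord from E minor. As a borrowed chord it is labeled bVII.

bVII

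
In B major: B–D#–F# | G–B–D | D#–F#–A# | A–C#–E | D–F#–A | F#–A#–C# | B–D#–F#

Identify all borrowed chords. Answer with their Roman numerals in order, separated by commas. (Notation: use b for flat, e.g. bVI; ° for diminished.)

bVI, bVII, bIII

B major has the diatonic set B, C#m, D#m, E, F#, G#m, A#dim. B–D#–F# = B, D#–F#–A# = D#m and F#–A#–C# = F# all belong to that set. G–B–D doesn't fit — on degree 6 B major would have G#m (vi). G is the degree-6 chord of B minor, so it is the borrowed bVI. A–C#–E is not: scale degree 7 in B major carries A#dim (vii°). In B minor the chord on that degree is A, so here it functions as bVII, borrowed from the parallel minor. D–F#–A is not: scale degree 3 in B major carries D#m (iii). In B minor the chord on that degree is D, so here it functions as bIII, borrowed from the parallel minor.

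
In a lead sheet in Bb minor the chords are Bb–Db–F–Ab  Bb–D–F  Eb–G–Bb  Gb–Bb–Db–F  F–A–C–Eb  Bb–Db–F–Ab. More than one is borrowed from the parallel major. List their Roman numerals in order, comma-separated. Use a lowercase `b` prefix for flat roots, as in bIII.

I, IV

In Bb minor (with V from harmonic minor) the diatonic chords are Bbm, Cdim, Db, Ebm, F, Gb, Ab. Bb–Db–F–Ab = Bbm7, Gb–Bb–Db–F = Gbmaj7 and F–A–C–Eb = F7 are all diatonic. Bb–D–F doesn't fit — on degree 1 Bb minor would have Bbm (i). Bb is the degree-1 chord of Bb major, so it is the borrowed I. But Eb–G–Bb is foreign: the diatonic iv on degree 4 is Ebm, whereas Eb comes from Bb major. It is labeled IV.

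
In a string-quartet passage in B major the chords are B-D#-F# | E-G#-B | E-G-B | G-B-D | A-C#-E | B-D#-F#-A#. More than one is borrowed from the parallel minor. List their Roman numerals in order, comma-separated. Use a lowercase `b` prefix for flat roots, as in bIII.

iv, bVI, bVII

In B major the diatonic chords are B, C#m, D#m, E, F#, G#m, A#dim. B–D#–F# = B, E–G#–B = E and B–D#–F#–A# = Bmaj7 all belong to that set. E–G–B doesn't fit — on degree 4 B major would have E (IV). Em is the degree-4 chord of B minor, so it is the borrowed iv. But G–B–D is foreign: the diatonic vi on degree 6 is G#m, whereas G comes from B minor. It is labeled bVI. A–C#–E is not: scale degree 7 in B major carries A#dim (vii°). In B minor the chord on that degree is A, so here it functions as bVII, borrowed from the parallel minor.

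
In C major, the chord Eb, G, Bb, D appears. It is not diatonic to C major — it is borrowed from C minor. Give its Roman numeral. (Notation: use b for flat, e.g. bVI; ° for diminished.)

bIIImaj7

In C major scale degree 3 is E; Eb is its lowered form, from C minor. Eb–G–Bb–D is a major-seventh chord — the form found in C minor, not the diatonic iii (Em). Borrowed into C major it is written bIIImaj7.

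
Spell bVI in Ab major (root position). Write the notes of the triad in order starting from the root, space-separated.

Fb Ab Cb

bVI is built on the lowered scale degree 6. In Ab major degree 6 is F; lowered it becomes Fb. Stacking thirds in Ab minor on Fb gives Fb–Ab–Cb.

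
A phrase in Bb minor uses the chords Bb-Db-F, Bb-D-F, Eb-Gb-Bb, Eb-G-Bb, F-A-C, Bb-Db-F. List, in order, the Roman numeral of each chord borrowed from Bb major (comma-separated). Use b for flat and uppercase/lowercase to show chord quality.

I, IV

In Bb minor (with V from harmonic minor) the diatonic chords are Bbm, Cdim, Db, Ebm, F, Gb, Ab. Of the given chords, Bb–Db–F = Bbm, Eb–Gb–Bb = Ebm and F–A–C = F are diatonic. But Bb–D–F is foreign: the diatonic i on degree 1 is Bbm, whereas Bb comes from Bb major. It is labeled I. Eb–G–Bb doesn't fit — on degree 4 Bb minor would have Ebm (iv). Eb is the degree-4 chord of Bb major, so it is the borrowed IV.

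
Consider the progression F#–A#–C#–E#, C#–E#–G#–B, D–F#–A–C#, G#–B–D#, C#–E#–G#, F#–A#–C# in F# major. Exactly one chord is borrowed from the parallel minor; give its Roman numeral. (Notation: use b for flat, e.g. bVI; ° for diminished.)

bVImaj7

F# major has the diatonic set F#, G#m, A#m, B, C#, D#m, E#dim. F#–A#–C#–E# = F#maj7, C#–E#–G#–B = C#7, G#–B–D# = G#m, C#–E#–G# = C# and F#–A#–C# = F# are all diatonic. But D–F#–A–C# is foreign: the diatonic vi on degree 6 is D#m, whereas Dmaj7 comes from F# minor. It is labeled bVImaj7.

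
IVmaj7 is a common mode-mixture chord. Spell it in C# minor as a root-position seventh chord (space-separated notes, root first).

The root, F#, is scale degree 4 — the same note in C# minor and C# major; only the chord quality changes. Stacking thirds in C# major on F# gives F#–A#–C#–E#.

F# A# C# E#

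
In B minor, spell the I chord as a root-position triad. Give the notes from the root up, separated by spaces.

B D# F#

The root, B, is scale degree 1 — the same note in B minor and B major; only the chord quality changes. Building the major chord from the parallel major on B: B–D#–F#.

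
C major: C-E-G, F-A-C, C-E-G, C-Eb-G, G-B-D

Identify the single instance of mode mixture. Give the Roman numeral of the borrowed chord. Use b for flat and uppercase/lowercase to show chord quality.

i

The diatonic triads in C major are C, Dm, Em, F, G, Am, Bdim. C–E–G = C, F–A–C = F and G–B–D = G all belong to that set. C–Eb–G doesn't fit — on degree 1 C major would have C (I). Cm is the degree-1 chord of C minor, so it is the borrowed i.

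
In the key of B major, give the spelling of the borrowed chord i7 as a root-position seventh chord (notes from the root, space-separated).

The root, B, is scale degree 1 — the same note in B major and B minor; only the chord quality changes. In B minor the chord on B is B–D–F#–A.

B D F# A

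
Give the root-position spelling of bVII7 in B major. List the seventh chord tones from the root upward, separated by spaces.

A C# E G

bVII7 is built on the lowered scale degree 7. In B major degree 7 is A#; lowered it becomes A. Stacking thirds in B minor on A gives A–C#–E–G.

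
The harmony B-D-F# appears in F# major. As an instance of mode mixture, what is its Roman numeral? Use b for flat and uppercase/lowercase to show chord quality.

B is scale degree 4 in F# major. The diatonic chord on degree 4 would be B (IV), but B–D–F# is the minor chord from F# minor. As a borrowed chord it is labeled iv.

iv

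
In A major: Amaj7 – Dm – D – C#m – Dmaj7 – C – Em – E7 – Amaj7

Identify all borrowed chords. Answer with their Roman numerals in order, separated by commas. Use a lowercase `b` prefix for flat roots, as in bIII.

The diatonic triads in A major are A, Bm, C#m, D, E, F#m, G#dim. Of the given chords, Amaj7, D, C#m, Dmaj7 and E7 are diatonic. Dm (D–F–A) is not: scale degree 4 in A major carries D (IV). In A minor the chord on that degree is Dm, so here it functions as iv, borrowed from the parallel minor. C (C–E–G) doesn't fit — on degree 3 A major would have C#m (iii). C is the degree-3 chord of A minor, so it is the borrowed bIII. But Em (E–G–B) is foreign: the diatonic V on degree 5 is E, whereas Em comes from A minor. It is labeled v.

iv, bIII, v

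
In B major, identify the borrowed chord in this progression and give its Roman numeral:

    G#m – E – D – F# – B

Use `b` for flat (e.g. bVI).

In B major the diatonic chords are B, C#m, D#m, E, F#, G#m, A#dim. G#m, E, F# and B all belong to that set. D (D–F#–A) is not: scale degree 3 in B major carries D#m (iii). In B minor the chord on that degree is D, so here it functions as bIII, borrowed from the parallel minor.

bIII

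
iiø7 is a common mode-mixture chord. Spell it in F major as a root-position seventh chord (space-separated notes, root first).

iiø7 is built on scale degree 2, which is G in both F major and its parallel. Building the half-diminished-seventh chord from the parallel minor on G: G–Bb–Db–F.

G Bb Db F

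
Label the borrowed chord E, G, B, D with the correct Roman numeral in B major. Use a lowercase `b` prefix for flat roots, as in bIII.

The root E is the diatonic 4th degree of B major; the borrowing shows in the chord quality. Diatonically B major has E (IV) on that degree; E–G–B–D is instead the minor-seventh chord native to B minor, so it takes the label iv7.

iv7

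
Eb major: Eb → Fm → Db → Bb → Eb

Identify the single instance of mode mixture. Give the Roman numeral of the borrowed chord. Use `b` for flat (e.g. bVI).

Eb major has the diatonic set Eb, Fm, Gm, Ab, Bb, Cm, Ddim. Eb, Fm and Bb all belong to that set. Db (Db–F–Ab) is not: scale degree 7 in Eb major carries Ddim (vii°). In Eb minor the chord on that degree is Db, so here it functions as bVII, borrowed from the parallel minor.

bVII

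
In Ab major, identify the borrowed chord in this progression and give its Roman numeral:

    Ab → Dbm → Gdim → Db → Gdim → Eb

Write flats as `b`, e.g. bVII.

iv

The diatonic triads in Ab major are Ab, Bbm, Cm, Db, Eb, Fm, Gdim. Ab, Gdim, Db and Eb all belong to that set. But Dbm (Db–Fb–Ab) is foreign: the diatonic IV on degree 4 is Db, whereas Dbm comes from Ab minor. It is labeled iv.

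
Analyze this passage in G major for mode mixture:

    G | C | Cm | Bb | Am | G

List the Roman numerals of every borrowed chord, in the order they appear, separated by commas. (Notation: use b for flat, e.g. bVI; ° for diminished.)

In G major the diatonic chords are G, Am, Bm, C, D, Em, F#dim. G, C and Am are all diatonic. But Cm (C–Eb–G) is foreign: the diatonic IV on degree 4 is C, whereas Cm comes from G minor. It is labeled iv. But Bb (Bb–D–F) is foreign: the diatonic iii on degree 3 is Bm, whereas Bb comes from G minor. It is labeled bIII.

iv, bIII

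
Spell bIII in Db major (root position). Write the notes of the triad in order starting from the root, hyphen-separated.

Fb-Ab-Cb

Scale degree 3 in Db major is F. bIII uses the lowered form, Fb, taken from Db minor. In Db minor the chord on Fb is Fb–Ab–Cb.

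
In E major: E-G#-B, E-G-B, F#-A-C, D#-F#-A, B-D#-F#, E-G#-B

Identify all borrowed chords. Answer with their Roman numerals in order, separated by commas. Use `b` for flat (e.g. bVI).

The diatonic triads in E major are E, F#m, G#m, A, B, C#m, D#dim. E–G#–B = E, D#–F#–A = D#dim and B–D#–F# = B all belong to that set. E–G–B doesn't fit — on degree 1 E major would have E (I). Em is the degree-1 chord of E minor, so it is the borrowed i. F#–A–C is not: scale degree 2 in E major carries F#m (ii). In E minor the chord on that degree is F#dim, so here it functions as ii°, borrowed from the parallel minor.

i, ii°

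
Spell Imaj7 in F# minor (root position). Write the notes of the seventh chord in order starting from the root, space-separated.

Imaj7 is built on scale degree 1, which is F# in both F# minor and its parallel. Stacking thirds in F# major on F# gives F#–A#–C#–E#.

F# A# C# E#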